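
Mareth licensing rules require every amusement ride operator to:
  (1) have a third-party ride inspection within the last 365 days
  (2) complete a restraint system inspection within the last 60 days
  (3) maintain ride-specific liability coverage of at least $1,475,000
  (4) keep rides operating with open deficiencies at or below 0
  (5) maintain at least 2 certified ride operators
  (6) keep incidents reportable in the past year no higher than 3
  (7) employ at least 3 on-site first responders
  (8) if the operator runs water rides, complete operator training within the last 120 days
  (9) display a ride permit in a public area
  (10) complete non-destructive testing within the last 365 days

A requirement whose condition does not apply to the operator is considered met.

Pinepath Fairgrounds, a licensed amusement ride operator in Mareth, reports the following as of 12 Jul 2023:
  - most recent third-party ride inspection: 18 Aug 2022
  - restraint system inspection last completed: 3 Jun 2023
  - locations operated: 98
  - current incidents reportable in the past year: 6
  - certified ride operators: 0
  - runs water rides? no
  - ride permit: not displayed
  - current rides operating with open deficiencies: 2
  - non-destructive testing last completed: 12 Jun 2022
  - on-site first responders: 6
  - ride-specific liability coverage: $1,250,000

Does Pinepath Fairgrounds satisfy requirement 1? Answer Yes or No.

Yes

1. third-party ride inspection 328 days ago vs limit 365 → met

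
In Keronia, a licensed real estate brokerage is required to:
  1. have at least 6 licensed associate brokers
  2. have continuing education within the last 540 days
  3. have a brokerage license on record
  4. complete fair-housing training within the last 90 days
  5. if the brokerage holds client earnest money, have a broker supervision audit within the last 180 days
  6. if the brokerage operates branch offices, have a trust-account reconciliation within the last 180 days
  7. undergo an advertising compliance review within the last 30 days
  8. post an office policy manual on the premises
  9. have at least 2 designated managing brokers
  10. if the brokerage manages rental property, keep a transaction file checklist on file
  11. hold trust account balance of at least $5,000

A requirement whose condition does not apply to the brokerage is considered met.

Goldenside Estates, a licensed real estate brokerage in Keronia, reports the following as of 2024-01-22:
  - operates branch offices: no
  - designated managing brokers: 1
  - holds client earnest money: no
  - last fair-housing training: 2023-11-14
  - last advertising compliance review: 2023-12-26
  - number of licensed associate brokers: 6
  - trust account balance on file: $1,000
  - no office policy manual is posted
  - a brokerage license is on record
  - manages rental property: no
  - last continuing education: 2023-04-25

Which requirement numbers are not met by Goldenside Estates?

1. licensed associate brokers 6 ≥ 6 → met
2. continuing education 272 days ago vs limit 540 → met
3. brokerage license present → met
4. fair-housing training 69 days ago vs limit 90 → met
5. condition 'holds client earnest money' does not hold → requirement n/a → met
6. condition 'operates branch offices' does not hold → requirement n/a → met
7. advertising compliance review 27 days ago vs limit 30 → met
8. office policy manual absent → not met
9. designated managing brokers 1 < 2 → not met
10. condition 'manages rental property' does not hold → requirement n/a → met
11. trust account balance $1,000 < $5,000 → not met
Not met: 8, 9, 11

8, 9, 11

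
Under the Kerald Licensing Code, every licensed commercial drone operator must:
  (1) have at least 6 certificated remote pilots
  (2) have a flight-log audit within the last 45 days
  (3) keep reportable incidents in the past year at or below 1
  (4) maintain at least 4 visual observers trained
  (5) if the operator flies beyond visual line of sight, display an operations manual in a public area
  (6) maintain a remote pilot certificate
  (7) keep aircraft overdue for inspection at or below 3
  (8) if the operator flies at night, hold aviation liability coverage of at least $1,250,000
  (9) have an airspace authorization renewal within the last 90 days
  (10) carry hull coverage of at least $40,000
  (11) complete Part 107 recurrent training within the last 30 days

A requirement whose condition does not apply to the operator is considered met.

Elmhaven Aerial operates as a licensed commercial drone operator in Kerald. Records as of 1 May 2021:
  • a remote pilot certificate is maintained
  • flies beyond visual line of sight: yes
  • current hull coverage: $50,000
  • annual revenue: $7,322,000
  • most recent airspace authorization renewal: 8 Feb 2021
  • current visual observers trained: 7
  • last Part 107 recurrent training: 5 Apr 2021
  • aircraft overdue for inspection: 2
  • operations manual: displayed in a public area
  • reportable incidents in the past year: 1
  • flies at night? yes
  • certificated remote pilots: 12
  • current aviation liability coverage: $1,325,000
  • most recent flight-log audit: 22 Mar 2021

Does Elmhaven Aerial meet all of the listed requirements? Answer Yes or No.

1. certificated remote pilots 12 ≥ 6 → met
2. flight-log audit 40 days ago vs limit 45 → met
3. reportable incidents in the past year 1 ≤ 1 → met
4. visual observers trained 7 ≥ 4 → met
5. condition 'flies beyond visual line of sight' holds; operations manual present → met
6. remote pilot certificate present → met
7. aircraft overdue for inspection 2 ≤ 3 → met
8. condition 'flies at night' holds; aviation liability coverage $1,325,000 ≥ $1,250,000 → met
9. airspace authorization renewal 82 days ago vs limit 90 → met
10. hull coverage $50,000 ≥ $40,000 → met
11. Part 107 recurrent training 26 days ago vs limit 30 → met
All met.

Yes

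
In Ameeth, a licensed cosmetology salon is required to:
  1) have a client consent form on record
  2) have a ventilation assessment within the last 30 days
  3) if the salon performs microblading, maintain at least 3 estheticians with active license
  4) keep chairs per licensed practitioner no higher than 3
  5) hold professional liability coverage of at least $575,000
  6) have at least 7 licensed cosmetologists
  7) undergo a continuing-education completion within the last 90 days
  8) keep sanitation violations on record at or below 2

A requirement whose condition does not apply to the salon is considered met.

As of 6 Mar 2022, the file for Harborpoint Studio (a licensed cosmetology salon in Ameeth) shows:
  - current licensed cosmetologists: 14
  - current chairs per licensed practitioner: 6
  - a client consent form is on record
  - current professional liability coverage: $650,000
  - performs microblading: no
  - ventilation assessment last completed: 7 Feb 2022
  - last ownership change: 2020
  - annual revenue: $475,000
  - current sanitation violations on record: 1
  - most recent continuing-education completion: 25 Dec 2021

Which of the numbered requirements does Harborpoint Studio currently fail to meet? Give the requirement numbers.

4

1. client consent form present → met
2. ventilation assessment 27 days ago vs limit 30 → met
3. condition 'performs microblading' does not hold → requirement n/a → met
4. chairs per licensed practitioner 6 > 3 → not met
5. professional liability coverage $650,000 ≥ $575,000 → met
6. licensed cosmetologists 14 ≥ 7 → met
7. continuing-education completion 71 days ago vs limit 90 → met
8. sanitation violations on record 1 ≤ 2 → met
Not met: 4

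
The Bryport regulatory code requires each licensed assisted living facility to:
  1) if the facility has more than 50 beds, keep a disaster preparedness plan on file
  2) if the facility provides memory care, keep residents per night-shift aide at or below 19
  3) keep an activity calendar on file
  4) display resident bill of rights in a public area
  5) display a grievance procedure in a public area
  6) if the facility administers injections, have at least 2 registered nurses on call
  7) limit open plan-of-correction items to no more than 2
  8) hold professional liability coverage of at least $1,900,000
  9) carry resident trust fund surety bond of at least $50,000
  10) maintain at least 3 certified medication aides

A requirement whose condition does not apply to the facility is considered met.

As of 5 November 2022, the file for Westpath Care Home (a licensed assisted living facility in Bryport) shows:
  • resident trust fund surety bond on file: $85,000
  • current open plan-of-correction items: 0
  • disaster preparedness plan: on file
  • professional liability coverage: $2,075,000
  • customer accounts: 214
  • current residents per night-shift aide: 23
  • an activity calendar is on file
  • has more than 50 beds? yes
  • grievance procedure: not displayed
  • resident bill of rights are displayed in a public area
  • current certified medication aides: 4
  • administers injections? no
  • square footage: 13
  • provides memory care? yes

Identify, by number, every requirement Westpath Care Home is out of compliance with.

1. condition 'has more than 50 beds' holds; disaster preparedness plan present → met
2. condition 'provides memory care' holds; residents per night-shift aide 23 > 19 → not met
3. activity calendar present → met
4. resident bill of rights present → met
5. grievance procedure absent → not met
6. condition 'administers injections' does not hold → requirement n/a → met
7. open plan-of-correction items 0 ≤ 2 → met
8. professional liability coverage $2,075,000 ≥ $1,900,000 → met
9. resident trust fund surety bond $85,000 ≥ $50,000 → met
10. certified medication aides 4 ≥ 3 → met
Not met: 2, 5

2, 5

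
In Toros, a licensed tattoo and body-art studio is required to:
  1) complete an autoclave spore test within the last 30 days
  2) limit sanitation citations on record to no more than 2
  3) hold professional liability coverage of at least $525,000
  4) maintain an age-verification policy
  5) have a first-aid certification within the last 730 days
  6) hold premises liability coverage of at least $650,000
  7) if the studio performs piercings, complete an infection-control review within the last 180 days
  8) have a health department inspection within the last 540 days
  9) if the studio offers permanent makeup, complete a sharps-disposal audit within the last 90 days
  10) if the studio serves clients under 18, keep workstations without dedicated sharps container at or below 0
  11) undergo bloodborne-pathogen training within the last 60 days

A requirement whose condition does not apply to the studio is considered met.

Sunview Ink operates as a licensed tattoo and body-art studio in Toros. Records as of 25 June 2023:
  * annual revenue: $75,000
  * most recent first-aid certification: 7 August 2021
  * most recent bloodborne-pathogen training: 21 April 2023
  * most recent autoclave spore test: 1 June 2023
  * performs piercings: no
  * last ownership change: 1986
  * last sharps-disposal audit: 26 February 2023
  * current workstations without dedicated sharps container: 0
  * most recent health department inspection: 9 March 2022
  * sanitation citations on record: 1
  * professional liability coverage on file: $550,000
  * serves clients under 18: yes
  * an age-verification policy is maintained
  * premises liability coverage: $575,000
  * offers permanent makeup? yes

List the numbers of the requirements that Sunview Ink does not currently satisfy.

1. autoclave spore test 24 days ago vs limit 30 → met
2. sanitation citations on record 1 ≤ 2 → met
3. professional liability coverage $550,000 ≥ $525,000 → met
4. age-verification policy present → met
5. first-aid certification 687 days ago vs limit 730 → met
6. premises liability coverage $575,000 < $650,000 → not met
7. condition 'performs piercings' does not hold → requirement n/a → met
8. health department inspection 473 days ago vs limit 540 → met
9. condition 'offers permanent makeup' holds; sharps-disposal audit 119 days ago vs limit 90 → not met
10. condition 'serves clients under 18' holds; workstations without dedicated sharps container 0 ≤ 0 → met
11. bloodborne-pathogen training 65 days ago vs limit 60 → not met
Not met: 6, 9, 11

6, 9, 11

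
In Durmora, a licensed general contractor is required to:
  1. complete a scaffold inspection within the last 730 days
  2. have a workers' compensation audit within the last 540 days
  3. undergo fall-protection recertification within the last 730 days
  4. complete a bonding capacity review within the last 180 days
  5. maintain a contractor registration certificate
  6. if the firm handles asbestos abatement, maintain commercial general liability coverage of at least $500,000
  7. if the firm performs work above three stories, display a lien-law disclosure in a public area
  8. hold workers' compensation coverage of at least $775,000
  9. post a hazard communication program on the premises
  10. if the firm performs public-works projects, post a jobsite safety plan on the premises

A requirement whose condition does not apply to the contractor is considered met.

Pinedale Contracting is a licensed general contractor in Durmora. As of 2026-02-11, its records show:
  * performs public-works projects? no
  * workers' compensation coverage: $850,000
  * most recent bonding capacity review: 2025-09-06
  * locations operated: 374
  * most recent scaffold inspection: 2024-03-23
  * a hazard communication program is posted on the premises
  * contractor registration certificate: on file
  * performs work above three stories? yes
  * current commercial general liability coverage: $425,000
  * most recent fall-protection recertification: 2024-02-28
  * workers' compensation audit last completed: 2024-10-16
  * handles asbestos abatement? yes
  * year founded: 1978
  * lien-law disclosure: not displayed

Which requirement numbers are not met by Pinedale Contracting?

1. scaffold inspection 690 days ago vs limit 730 → met
2. workers' compensation audit 483 days ago vs limit 540 → met
3. fall-protection recertification 714 days ago vs limit 730 → met
4. bonding capacity review 158 days ago vs limit 180 → met
5. contractor registration certificate present → met
6. condition 'handles asbestos abatement' holds; commercial general liability coverage $425,000 < $500,000 → not met
7. condition 'performs work above three stories' holds; lien-law disclosure absent → not met
8. workers' compensation coverage $850,000 ≥ $775,000 → met
9. hazard communication program present → met
10. condition 'performs public-works projects' does not hold → requirement n/a → met
Not met: 6, 7

6, 7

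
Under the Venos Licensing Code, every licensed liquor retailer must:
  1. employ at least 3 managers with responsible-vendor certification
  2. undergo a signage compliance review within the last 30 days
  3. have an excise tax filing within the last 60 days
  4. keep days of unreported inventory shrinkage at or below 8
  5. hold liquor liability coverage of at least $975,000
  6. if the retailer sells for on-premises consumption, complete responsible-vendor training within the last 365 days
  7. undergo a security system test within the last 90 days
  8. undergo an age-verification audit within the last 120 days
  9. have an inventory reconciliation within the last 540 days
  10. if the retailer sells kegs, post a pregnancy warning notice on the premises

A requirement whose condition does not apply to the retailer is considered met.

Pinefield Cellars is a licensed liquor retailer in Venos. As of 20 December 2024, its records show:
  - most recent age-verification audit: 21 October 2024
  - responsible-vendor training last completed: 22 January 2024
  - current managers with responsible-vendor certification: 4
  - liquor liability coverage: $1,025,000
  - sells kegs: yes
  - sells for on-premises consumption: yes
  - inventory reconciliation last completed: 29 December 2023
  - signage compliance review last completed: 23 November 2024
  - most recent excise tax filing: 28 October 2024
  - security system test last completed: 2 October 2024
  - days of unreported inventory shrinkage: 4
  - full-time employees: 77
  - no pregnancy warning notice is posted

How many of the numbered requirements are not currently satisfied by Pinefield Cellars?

1

1. managers with responsible-vendor certification 4 ≥ 3 → met
2. signage compliance review 27 days ago vs limit 30 → met
3. excise tax filing 53 days ago vs limit 60 → met
4. days of unreported inventory shrinkage 4 ≤ 8 → met
5. liquor liability coverage $1,025,000 ≥ $975,000 → met
6. condition 'sells for on-premises consumption' holds; responsible-vendor training 333 days ago vs limit 365 → met
7. security system test 79 days ago vs limit 90 → met
8. age-verification audit 60 days ago vs limit 120 → met
9. inventory reconciliation 357 days ago vs limit 540 → met
10. condition 'sells kegs' holds; pregnancy warning notice absent → not met
Not met: 1 of 10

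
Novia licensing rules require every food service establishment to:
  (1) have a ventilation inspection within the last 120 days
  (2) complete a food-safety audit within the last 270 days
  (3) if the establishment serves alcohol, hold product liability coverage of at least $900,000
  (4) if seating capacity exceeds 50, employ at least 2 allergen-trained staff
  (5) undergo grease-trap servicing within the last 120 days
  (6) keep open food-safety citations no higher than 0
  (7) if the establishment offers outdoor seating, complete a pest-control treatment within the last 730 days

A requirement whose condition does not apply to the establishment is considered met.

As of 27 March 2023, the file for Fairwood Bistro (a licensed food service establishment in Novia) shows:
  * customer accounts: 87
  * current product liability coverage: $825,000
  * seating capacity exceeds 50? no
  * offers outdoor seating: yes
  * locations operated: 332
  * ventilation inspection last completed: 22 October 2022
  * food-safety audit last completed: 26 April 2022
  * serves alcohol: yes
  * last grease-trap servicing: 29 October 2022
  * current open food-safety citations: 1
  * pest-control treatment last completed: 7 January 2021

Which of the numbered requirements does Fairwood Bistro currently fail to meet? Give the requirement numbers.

1. ventilation inspection 156 days ago vs limit 120 → not met
2. food-safety audit 335 days ago vs limit 270 → not met
3. condition 'serves alcohol' holds; product liability coverage $825,000 < $900,000 → not met
4. condition 'seating capacity exceeds 50' does not hold → requirement n/a → met
5. grease-trap servicing 149 days ago vs limit 120 → not met
6. open food-safety citations 1 > 0 → not met
7. condition 'offers outdoor seating' holds; pest-control treatment 809 days ago vs limit 730 → not met
Not met: 1, 2, 3, 5, 6, 7

1, 2, 3, 5, 6, 7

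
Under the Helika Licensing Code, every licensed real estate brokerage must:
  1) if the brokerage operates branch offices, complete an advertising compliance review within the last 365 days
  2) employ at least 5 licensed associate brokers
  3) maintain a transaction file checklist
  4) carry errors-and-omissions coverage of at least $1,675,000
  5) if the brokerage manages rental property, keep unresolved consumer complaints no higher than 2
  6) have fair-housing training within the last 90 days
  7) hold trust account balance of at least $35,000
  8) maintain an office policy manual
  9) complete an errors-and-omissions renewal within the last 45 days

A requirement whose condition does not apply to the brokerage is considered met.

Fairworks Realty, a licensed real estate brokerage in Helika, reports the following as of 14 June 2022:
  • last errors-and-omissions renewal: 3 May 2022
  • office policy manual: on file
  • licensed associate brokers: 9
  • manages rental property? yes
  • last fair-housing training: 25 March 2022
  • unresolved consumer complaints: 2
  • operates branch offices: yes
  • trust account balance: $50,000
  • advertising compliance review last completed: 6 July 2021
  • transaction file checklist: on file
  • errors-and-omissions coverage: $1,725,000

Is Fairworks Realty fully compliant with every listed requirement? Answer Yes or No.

1. condition 'operates branch offices' holds; advertising compliance review 343 days ago vs limit 365 → met
2. licensed associate brokers 9 ≥ 5 → met
3. transaction file checklist present → met
4. errors-and-omissions coverage $1,725,000 ≥ $1,675,000 → met
5. condition 'manages rental property' holds; unresolved consumer complaints 2 ≤ 2 → met
6. fair-housing training 81 days ago vs limit 90 → met
7. trust account balance $50,000 ≥ $35,000 → met
8. office policy manual present → met
9. errors-and-omissions renewal 42 days ago vs limit 45 → met
All met.

Yes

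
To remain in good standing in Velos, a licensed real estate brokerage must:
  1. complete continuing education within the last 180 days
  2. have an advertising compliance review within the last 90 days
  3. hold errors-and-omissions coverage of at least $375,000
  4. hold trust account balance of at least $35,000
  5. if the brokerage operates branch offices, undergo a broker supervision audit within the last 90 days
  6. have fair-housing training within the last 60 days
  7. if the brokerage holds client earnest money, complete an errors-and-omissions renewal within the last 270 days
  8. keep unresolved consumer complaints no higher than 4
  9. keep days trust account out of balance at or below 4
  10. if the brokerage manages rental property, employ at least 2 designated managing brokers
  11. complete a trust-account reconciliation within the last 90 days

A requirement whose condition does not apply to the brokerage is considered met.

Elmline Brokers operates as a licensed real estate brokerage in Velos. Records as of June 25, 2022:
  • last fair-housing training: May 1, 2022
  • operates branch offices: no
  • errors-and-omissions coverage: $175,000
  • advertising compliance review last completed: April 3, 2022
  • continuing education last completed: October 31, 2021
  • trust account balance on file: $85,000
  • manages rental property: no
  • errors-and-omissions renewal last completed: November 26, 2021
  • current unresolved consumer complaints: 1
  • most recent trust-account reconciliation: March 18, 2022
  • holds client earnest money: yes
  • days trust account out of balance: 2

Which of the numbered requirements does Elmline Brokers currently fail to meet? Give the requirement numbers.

1, 3, 11

1. continuing education 237 days ago vs limit 180 → not met
2. advertising compliance review 83 days ago vs limit 90 → met
3. errors-and-omissions coverage $175,000 < $375,000 → not met
4. trust account balance $85,000 ≥ $35,000 → met
5. condition 'operates branch offices' does not hold → requirement n/a → met
6. fair-housing training 55 days ago vs limit 60 → met
7. condition 'holds client earnest money' holds; errors-and-omissions renewal 211 days ago vs limit 270 → met
8. unresolved consumer complaints 1 ≤ 4 → met
9. days trust account out of balance 2 ≤ 4 → met
10. condition 'manages rental property' does not hold → requirement n/a → met
11. trust-account reconciliation 99 days ago vs limit 90 → not met
Not met: 1, 3, 11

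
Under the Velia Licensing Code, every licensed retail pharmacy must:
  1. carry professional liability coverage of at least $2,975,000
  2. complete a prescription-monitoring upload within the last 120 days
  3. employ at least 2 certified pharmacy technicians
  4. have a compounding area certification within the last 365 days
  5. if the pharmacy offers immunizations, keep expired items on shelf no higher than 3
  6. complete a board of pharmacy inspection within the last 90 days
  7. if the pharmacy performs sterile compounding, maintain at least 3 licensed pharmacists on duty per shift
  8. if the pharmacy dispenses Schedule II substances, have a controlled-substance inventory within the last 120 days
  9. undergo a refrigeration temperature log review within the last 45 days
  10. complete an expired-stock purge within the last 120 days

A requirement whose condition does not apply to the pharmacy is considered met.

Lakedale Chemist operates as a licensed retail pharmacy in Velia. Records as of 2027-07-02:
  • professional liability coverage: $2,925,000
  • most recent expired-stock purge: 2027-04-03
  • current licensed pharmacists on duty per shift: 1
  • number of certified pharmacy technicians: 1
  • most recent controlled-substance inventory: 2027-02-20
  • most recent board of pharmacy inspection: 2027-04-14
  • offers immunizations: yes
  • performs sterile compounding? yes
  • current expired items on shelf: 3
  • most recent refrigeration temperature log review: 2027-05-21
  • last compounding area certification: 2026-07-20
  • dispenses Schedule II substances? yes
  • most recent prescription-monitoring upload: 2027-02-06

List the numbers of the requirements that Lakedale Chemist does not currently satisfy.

1. professional liability coverage $2,925,000 < $2,975,000 → not met
2. prescription-monitoring upload 146 days ago vs limit 120 → not met
3. certified pharmacy technicians 1 < 2 → not met
4. compounding area certification 347 days ago vs limit 365 → met
5. condition 'offers immunizations' holds; expired items on shelf 3 ≤ 3 → met
6. board of pharmacy inspection 79 days ago vs limit 90 → met
7. condition 'performs sterile compounding' holds; licensed pharmacists on duty per shift 1 < 3 → not met
8. condition 'dispenses Schedule II substances' holds; controlled-substance inventory 132 days ago vs limit 120 → not met
9. refrigeration temperature log review 42 days ago vs limit 45 → met
10. expired-stock purge 90 days ago vs limit 120 → met
Not met: 1, 2, 3, 7, 8

1, 2, 3, 7, 8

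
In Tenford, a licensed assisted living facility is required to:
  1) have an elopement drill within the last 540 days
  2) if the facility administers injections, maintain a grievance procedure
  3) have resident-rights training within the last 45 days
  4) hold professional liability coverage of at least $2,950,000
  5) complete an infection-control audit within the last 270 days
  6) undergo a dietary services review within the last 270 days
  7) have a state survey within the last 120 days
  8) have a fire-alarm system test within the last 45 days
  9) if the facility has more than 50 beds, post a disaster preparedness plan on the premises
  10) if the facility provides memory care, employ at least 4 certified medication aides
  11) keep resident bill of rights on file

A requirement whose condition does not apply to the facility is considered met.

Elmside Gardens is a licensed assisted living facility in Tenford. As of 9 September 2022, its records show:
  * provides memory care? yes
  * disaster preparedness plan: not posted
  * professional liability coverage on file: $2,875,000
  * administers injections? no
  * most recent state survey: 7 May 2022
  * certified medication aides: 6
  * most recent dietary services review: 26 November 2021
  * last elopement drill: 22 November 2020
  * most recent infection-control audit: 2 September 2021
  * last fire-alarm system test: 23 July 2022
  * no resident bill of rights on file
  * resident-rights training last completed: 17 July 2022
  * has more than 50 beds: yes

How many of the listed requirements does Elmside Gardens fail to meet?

1. elopement drill 656 days ago vs limit 540 → not met
2. condition 'administers injections' does not hold → requirement n/a → met
3. resident-rights training 54 days ago vs limit 45 → not met
4. professional liability coverage $2,875,000 < $2,950,000 → not met
5. infection-control audit 372 days ago vs limit 270 → not met
6. dietary services review 287 days ago vs limit 270 → not met
7. state survey 125 days ago vs limit 120 → not met
8. fire-alarm system test 48 days ago vs limit 45 → not met
9. condition 'has more than 50 beds' holds; disaster preparedness plan absent → not met
10. condition 'provides memory care' holds; certified medication aides 6 ≥ 4 → met
11. resident bill of rights absent → not met
Not met: 9 of 11

9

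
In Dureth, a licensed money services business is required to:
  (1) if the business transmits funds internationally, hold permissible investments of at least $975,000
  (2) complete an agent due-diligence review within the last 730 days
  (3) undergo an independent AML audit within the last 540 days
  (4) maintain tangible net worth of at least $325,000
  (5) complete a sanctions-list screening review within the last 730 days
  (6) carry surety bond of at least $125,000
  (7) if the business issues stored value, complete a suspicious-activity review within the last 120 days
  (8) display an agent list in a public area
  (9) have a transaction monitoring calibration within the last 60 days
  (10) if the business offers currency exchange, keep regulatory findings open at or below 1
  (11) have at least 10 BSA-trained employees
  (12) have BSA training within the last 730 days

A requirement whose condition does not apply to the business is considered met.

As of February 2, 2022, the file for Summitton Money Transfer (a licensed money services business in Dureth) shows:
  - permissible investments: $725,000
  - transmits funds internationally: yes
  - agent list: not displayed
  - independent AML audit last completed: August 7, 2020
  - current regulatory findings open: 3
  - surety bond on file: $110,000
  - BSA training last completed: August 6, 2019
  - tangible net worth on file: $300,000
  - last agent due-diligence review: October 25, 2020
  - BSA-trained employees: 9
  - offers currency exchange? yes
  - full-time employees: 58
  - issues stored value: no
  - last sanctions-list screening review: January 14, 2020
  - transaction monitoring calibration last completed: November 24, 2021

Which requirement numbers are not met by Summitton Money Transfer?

1. condition 'transmits funds internationally' holds; permissible investments $725,000 < $975,000 → not met
2. agent due-diligence review 465 days ago vs limit 730 → met
3. independent AML audit 544 days ago vs limit 540 → not met
4. tangible net worth $300,000 < $325,000 → not met
5. sanctions-list screening review 750 days ago vs limit 730 → not met
6. surety bond $110,000 < $125,000 → not met
7. condition 'issues stored value' does not hold → requirement n/a → met
8. agent list absent → not met
9. transaction monitoring calibration 70 days ago vs limit 60 → not met
10. condition 'offers currency exchange' holds; regulatory findings open 3 > 1 → not met
11. BSA-trained employees 9 < 10 → not met
12. BSA training 911 days ago vs limit 730 → not met
Not met: 1, 3, 4, 5, 6, 8, 9, 10, 11, 12

1, 3, 4, 5, 6, 8, 9, 10, 11, 12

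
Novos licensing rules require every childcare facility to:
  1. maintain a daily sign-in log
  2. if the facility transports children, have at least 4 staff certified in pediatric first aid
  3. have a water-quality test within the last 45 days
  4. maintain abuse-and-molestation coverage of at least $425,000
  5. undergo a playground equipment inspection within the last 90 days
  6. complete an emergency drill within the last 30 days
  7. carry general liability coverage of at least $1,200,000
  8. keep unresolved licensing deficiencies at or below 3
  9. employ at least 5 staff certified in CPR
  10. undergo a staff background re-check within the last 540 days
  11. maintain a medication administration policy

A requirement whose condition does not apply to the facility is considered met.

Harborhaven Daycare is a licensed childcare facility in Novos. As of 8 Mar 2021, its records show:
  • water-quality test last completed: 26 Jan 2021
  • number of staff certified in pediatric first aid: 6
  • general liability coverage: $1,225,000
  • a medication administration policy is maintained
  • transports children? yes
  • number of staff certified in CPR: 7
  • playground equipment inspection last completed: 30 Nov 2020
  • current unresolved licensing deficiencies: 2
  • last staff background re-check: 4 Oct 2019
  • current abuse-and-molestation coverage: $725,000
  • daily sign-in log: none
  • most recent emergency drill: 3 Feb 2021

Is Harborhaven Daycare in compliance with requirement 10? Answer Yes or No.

10. staff background re-check 521 days ago vs limit 540 → met

Yes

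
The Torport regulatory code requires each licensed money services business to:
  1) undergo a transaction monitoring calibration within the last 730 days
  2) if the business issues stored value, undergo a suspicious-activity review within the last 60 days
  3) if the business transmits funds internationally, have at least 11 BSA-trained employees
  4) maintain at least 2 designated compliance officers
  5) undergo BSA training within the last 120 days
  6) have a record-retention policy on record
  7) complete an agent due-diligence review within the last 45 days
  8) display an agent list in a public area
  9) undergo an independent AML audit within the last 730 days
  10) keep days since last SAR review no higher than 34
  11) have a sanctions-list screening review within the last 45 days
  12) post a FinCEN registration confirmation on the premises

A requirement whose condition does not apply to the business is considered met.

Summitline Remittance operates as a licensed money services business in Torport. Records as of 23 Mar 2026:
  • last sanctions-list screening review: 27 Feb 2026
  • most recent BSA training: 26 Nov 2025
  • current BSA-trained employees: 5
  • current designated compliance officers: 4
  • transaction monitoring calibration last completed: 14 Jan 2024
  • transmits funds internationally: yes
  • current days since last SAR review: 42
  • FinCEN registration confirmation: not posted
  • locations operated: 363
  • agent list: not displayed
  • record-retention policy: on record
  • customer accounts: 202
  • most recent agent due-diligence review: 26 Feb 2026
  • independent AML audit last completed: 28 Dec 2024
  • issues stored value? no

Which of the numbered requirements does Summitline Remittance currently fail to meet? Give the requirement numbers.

1. transaction monitoring calibration 799 days ago vs limit 730 → not met
2. condition 'issues stored value' does not hold → requirement n/a → met
3. condition 'transmits funds internationally' holds; BSA-trained employees 5 < 11 → not met
4. designated compliance officers 4 ≥ 2 → met
5. BSA training 117 days ago vs limit 120 → met
6. record-retention policy present → met
7. agent due-diligence review 25 days ago vs limit 45 → met
8. agent list absent → not met
9. independent AML audit 450 days ago vs limit 730 → met
10. days since last SAR review 42 > 34 → not met
11. sanctions-list screening review 24 days ago vs limit 45 → met
12. FinCEN registration confirmation absent → not met
Not met: 1, 3, 8, 10, 12

1, 3, 8, 10, 12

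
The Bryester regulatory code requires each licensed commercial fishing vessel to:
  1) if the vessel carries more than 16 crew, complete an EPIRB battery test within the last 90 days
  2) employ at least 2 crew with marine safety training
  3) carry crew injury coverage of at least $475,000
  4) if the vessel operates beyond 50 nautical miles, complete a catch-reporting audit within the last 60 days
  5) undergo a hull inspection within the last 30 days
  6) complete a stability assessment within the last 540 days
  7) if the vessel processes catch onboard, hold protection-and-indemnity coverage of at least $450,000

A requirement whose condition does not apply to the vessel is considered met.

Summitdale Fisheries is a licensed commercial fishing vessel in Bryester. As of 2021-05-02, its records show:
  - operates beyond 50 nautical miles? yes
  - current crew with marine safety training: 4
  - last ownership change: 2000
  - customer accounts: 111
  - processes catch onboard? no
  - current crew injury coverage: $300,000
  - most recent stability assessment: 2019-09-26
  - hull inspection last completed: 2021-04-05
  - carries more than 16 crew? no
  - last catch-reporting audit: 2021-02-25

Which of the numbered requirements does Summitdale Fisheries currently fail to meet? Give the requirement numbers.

1. condition 'carries more than 16 crew' does not hold → requirement n/a → met
2. crew with marine safety training 4 ≥ 2 → met
3. crew injury coverage $300,000 < $475,000 → not met
4. condition 'operates beyond 50 nautical miles' holds; catch-reporting audit 66 days ago vs limit 60 → not met
5. hull inspection 27 days ago vs limit 30 → met
6. stability assessment 584 days ago vs limit 540 → not met
7. condition 'processes catch onboard' does not hold → requirement n/a → met
Not met: 3, 4, 6

3, 4, 6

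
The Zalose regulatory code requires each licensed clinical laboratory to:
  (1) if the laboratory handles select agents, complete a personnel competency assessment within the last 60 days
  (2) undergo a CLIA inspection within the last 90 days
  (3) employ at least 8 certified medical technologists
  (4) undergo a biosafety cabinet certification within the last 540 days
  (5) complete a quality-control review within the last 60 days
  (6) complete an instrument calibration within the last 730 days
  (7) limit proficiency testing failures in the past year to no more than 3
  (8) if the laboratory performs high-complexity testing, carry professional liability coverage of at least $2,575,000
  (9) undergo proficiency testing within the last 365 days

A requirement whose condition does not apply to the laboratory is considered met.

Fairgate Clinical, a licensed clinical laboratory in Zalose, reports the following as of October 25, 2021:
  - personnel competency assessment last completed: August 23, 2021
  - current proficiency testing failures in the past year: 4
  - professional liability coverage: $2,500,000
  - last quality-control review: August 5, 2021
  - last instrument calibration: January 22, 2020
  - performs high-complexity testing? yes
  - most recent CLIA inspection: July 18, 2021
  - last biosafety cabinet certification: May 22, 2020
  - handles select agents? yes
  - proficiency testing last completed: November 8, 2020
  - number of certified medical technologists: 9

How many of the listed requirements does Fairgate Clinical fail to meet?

1. condition 'handles select agents' holds; personnel competency assessment 63 days ago vs limit 60 → not met
2. CLIA inspection 99 days ago vs limit 90 → not met
3. certified medical technologists 9 ≥ 8 → met
4. biosafety cabinet certification 521 days ago vs limit 540 → met
5. quality-control review 81 days ago vs limit 60 → not met
6. instrument calibration 642 days ago vs limit 730 → met
7. proficiency testing failures in the past year 4 > 3 → not met
8. condition 'performs high-complexity testing' holds; professional liability coverage $2,500,000 < $2,575,000 → not met
9. proficiency testing 351 days ago vs limit 365 → met
Not met: 5 of 9

5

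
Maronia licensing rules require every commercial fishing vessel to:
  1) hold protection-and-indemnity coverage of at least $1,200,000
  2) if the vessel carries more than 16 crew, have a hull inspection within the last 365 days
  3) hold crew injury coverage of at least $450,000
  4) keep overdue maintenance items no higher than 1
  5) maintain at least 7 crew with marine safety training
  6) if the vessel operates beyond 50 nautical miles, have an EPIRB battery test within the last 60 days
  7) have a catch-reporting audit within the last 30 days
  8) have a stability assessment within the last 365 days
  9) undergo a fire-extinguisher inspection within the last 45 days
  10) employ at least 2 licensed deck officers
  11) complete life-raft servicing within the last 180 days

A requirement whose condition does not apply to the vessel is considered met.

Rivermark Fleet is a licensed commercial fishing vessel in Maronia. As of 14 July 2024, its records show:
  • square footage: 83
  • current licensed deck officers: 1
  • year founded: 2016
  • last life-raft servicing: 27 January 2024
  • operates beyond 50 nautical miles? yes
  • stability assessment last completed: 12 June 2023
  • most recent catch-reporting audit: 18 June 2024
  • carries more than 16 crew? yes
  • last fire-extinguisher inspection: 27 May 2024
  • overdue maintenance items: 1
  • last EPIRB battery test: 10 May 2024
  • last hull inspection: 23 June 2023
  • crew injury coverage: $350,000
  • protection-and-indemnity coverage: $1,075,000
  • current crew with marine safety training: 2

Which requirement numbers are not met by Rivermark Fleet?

1, 2, 3, 5, 6, 8, 9, 10

1. protection-and-indemnity coverage $1,075,000 < $1,200,000 → not met
2. condition 'carries more than 16 crew' holds; hull inspection 387 days ago vs limit 365 → not met
3. crew injury coverage $350,000 < $450,000 → not met
4. overdue maintenance items 1 ≤ 1 → met
5. crew with marine safety training 2 < 7 → not met
6. condition 'operates beyond 50 nautical miles' holds; EPIRB battery test 65 days ago vs limit 60 → not met
7. catch-reporting audit 26 days ago vs limit 30 → met
8. stability assessment 398 days ago vs limit 365 → not met
9. fire-extinguisher inspection 48 days ago vs limit 45 → not met
10. licensed deck officers 1 < 2 → not met
11. life-raft servicing 169 days ago vs limit 180 → met
Not met: 1, 2, 3, 5, 6, 8, 9, 10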